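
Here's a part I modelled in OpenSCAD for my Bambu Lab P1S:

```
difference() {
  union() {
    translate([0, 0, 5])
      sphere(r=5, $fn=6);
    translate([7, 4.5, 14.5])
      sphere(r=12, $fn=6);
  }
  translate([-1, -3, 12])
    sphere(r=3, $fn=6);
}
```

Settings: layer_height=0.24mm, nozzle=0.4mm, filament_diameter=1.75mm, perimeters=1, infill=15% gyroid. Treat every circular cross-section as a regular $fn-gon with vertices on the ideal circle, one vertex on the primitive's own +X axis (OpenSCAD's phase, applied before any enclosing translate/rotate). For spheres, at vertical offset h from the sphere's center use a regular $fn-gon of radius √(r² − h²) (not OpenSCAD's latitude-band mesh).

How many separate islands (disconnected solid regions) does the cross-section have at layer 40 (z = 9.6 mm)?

1

At z = 9.6 mm: the sphere: section is a regular 6-gon, circumradius = √(r²−h²) = √(5²−4.6²) = 1.960; the r=12 sphere at (7, 4.5) contributes a regular 6-gon of circumradius √(12²−4.9²) = 10.954; Taking the union: the regions partially overlap (shared area 8.79 mm²), so overlapping operands fuse into one piece — 1 connected region; the sphere at (-1, -3): section is a regular 6-gon, circumradius = √(r²−h²) = √(3²−2.4²) = 1.800; Subtracting the remaining from the first: starting from that combined region, the r=3 sphere at (-1, -3) partially overlaps it — only the 0.89 mm² overlap (of its 8.42 mm²) is removed, clipping the outline — 1 connected region. Overall, the cross-section is a single solid region. Island count = 1.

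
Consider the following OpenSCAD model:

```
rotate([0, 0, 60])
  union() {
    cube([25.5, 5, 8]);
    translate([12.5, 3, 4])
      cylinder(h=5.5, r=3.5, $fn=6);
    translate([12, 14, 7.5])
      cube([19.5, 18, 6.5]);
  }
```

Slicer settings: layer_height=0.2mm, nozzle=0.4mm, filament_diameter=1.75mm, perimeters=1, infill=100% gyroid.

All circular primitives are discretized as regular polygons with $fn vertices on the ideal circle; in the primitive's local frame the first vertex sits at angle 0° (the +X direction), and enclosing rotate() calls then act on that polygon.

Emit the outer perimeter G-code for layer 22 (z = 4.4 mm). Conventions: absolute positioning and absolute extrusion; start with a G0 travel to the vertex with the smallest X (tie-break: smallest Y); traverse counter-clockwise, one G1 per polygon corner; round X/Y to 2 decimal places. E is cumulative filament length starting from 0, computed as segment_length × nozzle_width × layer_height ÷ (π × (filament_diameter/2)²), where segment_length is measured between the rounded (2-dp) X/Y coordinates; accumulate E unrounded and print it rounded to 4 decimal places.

At z = 4.4 mm: the 25.5×5 cube contributes its full rectangle; the cylinder at (12.5, 3): section is a regular 6-gon, circumradius r=3.5; the cube at (12, 14) is not intersected at this z (z outside [7.5, 14]); Taking the union: the regions partially overlap (shared area 27.49 mm²), so overlapping operands fuse into one piece — 1 connected region; (whole slice rotated 60° about Z — lengths, areas and connectivity unchanged). The outline is a single polygon with 12 vertices. Extrusion per mm of travel: 0.4 × 0.2 / (π × 0.875²) = 0.033260. Accumulating E over each segment gives final E = 2.0696.

G0 X-4.33 Y2.50 Z4.40
G1 X0.00 Y0.00 E0.1663
G1 X5.37 Y9.29 E0.5232
G1 X5.40 Y9.29 E0.5242
G1 X7.15 Y12.33 E0.6409
G1 X7.13 Y12.36 E0.6421
G1 X12.75 Y22.08 E1.0155
G1 X8.42 Y24.58 E1.1818
G1 X3.09 Y15.36 E1.5360
G1 X1.90 Y15.36 E1.5756
G1 X0.15 Y12.33 E1.6920
G1 X0.75 Y11.29 E1.7319
G1 X-4.33 Y2.50 E2.0696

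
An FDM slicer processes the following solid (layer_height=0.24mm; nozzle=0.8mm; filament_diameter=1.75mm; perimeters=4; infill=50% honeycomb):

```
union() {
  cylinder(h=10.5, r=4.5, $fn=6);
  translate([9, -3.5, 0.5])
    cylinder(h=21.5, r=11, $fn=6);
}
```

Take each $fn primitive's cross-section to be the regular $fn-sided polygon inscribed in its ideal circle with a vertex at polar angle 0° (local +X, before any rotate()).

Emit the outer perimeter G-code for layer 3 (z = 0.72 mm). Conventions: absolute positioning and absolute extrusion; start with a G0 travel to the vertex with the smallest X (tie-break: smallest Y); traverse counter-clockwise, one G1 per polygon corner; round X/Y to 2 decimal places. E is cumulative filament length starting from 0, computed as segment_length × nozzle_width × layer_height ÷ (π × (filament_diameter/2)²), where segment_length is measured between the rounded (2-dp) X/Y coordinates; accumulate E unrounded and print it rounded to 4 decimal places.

G0 X-4.50 Y0.00 Z0.72
G1 X-2.25 Y-3.90 E0.3594
G1 X-1.77 Y-3.90 E0.3977
G1 X3.50 Y-13.03 E1.2392
G1 X14.50 Y-13.03 E2.1173
G1 X20.00 Y-3.50 E2.9956
G1 X14.50 Y6.03 E3.8739
G1 X3.50 Y6.03 E4.7520
G1 X2.26 Y3.88 E4.9501
G1 X2.25 Y3.90 E4.9519
G1 X-2.25 Y3.90 E5.3111
G1 X-4.50 Y0.00 E5.6705

At z = 0.72 mm: the r=4.5 cylinder gives a regular 6-gon of circumradius 4.5 (constant along its height); the r=11 cylinder at (9, -3.5) gives a regular 6-gon of circumradius 11 (constant along its height); Merging all regions: the regions partially overlap (shared area 26.05 mm²), so overlapping operands fuse into one piece — 1 connected region. The outline is a single polygon with 11 vertices. Extrusion per mm of travel: 0.8 × 0.24 / (π × 0.875²) = 0.079824. Accumulating E over each segment gives final E = 5.6705.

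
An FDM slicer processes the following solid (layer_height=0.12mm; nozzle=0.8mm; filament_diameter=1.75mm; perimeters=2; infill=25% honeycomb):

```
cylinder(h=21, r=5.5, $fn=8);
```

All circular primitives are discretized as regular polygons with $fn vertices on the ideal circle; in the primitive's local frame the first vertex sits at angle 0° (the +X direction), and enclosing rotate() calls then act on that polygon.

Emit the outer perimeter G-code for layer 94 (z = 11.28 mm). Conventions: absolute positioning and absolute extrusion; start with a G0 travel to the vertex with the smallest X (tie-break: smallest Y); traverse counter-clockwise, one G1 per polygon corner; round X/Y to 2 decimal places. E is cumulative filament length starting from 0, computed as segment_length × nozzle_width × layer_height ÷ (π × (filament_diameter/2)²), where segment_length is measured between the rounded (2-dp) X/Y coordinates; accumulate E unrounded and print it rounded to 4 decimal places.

At z = 11.28 mm: the r=5.5 cylinder gives a regular 8-gon of circumradius 5.5 (constant along its height). The outline is a single polygon with 8 vertices. Extrusion per mm of travel: 0.8 × 0.12 / (π × 0.875²) = 0.039912. Accumulating E over each segment gives final E = 1.3442.

G0 X-5.50 Y0.00 Z11.28
G1 X-3.89 Y-3.89 E0.1680
G1 X0.00 Y-5.50 E0.3361
G1 X3.89 Y-3.89 E0.5041
G1 X5.50 Y0.00 E0.6721
G1 X3.89 Y3.89 E0.8402
G1 X0.00 Y5.50 E1.0082
G1 X-3.89 Y3.89 E1.1762
G1 X-5.50 Y0.00 E1.3442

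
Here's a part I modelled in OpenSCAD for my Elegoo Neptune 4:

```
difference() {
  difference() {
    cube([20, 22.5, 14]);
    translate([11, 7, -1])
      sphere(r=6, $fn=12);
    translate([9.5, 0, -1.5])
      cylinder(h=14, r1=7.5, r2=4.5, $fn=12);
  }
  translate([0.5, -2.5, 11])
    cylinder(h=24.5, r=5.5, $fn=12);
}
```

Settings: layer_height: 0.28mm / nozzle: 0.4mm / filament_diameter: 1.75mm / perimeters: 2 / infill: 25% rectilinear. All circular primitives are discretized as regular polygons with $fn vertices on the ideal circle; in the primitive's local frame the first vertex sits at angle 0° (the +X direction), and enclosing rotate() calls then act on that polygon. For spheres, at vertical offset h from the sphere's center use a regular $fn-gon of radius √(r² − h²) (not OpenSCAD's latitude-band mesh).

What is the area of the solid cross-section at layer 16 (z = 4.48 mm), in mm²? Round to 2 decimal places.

At z = 4.48 mm: the cube is present — its section is the full 20×22.5 rectangle (area 450.00 mm²); the sphere at (11, 7): section is a regular 12-gon, circumradius = √(r²−h²) = √(6²−5.48²) = 2.443 (area = (12/2)·2.443²·sin(360°/12) = 17.91 mm²); the cone at (9.5, 0): at t=0.427 of its height the radius interpolates to r₁+(r₂−r₁)t = 6.219, giving a regular 12-gon of that circumradius (area = (12/2)·6.219²·sin(360°/12) = 116.01 mm²); After the difference (first − rest): starting from the 20×22.5 cube (450.00 mm²), the r=6 sphere at (11, 7) lies wholly inside it (removes its full 17.91 mm² and its 15.18 mm outline becomes a hole wall); the cone at (9.5, 0) partially overlaps it — only the 54.44 mm² overlap (of its 116.01 mm²) is removed, clipping the outline — area = 377.65 mm²; the cylinder at (0.5, -2.5) is absent (z outside [11, 35.5]); Taking the first minus the rest: none of the subtracted shapes is present at this height, so the result so far is unchanged — area = 377.65 mm². Overall, the cross-section is a single solid region. Net area = 377.65 mm².

377.65 mm²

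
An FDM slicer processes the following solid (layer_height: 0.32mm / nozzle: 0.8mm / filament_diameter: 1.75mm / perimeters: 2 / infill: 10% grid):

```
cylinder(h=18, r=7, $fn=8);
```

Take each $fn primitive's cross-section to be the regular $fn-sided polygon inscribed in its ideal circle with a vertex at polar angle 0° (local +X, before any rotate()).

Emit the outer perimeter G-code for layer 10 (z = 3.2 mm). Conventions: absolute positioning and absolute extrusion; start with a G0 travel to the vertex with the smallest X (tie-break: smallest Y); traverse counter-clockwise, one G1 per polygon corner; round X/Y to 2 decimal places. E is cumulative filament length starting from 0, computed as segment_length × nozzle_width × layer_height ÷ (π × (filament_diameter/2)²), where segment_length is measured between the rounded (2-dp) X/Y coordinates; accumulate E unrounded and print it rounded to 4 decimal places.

G0 X-7.00 Y0.00 Z3.20
G1 X-4.95 Y-4.95 E0.5702
G1 X0.00 Y-7.00 E1.1405
G1 X4.95 Y-4.95 E1.7107
G1 X7.00 Y0.00 E2.2809
G1 X4.95 Y4.95 E2.8512
G1 X0.00 Y7.00 E3.4214
G1 X-4.95 Y4.95 E3.9916
G1 X-7.00 Y0.00 E4.5619

At z = 3.2 mm: the r=7 cylinder gives a regular 8-gon of circumradius 7 (constant along its height). The outline is a single polygon with 8 vertices. Extrusion per mm of travel: 0.8 × 0.32 / (π × 0.875²) = 0.106432. Accumulating E over each segment gives final E = 4.5619.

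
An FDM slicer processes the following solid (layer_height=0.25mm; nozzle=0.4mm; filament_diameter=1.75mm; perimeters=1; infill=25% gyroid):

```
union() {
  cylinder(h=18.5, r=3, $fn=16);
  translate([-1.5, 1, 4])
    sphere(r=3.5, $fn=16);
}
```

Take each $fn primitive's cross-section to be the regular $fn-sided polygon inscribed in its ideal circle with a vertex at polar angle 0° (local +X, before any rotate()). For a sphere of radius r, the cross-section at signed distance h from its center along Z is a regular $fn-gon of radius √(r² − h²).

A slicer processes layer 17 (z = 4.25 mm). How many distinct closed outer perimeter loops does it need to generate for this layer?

At z = 4.25 mm: the r=3 cylinder contributes a regular 16-gon of circumradius 3; the r=3.5 sphere at (-1.5, 1) contributes a regular 16-gon of circumradius √(3.5²−0.25²) = 3.491; Taking the union: the regions partially overlap (shared area 20.61 mm²), so overlapping operands fuse into one piece — 1 connected region. The result has 1 disconnected region.

1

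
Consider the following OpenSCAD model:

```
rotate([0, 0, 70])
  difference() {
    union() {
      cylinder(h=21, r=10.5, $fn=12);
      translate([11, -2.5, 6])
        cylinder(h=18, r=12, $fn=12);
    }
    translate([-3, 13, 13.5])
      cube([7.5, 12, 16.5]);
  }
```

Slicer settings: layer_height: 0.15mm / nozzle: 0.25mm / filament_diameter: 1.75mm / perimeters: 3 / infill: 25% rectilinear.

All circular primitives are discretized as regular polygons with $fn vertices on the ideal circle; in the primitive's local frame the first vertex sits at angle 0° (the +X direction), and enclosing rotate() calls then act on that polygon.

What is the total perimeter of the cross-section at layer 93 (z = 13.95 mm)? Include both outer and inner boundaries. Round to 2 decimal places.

At z = 13.95 mm: the r=10.5 cylinder gives a regular 12-gon of circumradius 10.5 (constant along its height) (perimeter = 2·12·10.500·sin(180°/12) = 65.22 mm); the cylinder at (11, -2.5): section is a regular 12-gon, circumradius r=12 (perimeter = 2·12·12.000·sin(180°/12) = 74.54 mm); Merging all regions: the regions partially overlap (shared area 142.42 mm²), so the edge portions inside another operand are dropped and the merged outline is re-measured after clipping — boundary = 94.11 mm; the cube at (-3, 13) is present — its section is the full 7.5×12 rectangle (perimeter 39.00 mm); Taking the first minus the rest: starting from that combined region, the 7.5×12 cube at (-3, 13) misses the remaining region (no effect) — boundary = 94.11 mm; (whole slice rotated 70° about Z — lengths, areas and connectivity unchanged). Overall, the cross-section is a single solid region. Total boundary length (outer) = 94.11 mm.

94.11 mm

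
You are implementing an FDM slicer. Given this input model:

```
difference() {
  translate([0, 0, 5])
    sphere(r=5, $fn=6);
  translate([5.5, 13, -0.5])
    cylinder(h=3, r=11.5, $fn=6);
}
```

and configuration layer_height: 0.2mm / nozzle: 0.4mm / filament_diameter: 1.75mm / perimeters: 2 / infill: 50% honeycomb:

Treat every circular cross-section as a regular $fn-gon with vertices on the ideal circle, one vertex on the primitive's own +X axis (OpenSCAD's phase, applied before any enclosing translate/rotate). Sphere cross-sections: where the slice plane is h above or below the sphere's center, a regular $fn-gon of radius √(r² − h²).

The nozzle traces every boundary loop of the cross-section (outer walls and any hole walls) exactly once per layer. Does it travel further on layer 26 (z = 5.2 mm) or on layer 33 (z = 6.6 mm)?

Layer 26 (z = 5.2): the r=5 sphere contributes a regular 6-gon of circumradius √(5²−0.2²) = 4.996 (perimeter = 2·6·4.996·sin(180°/6) = 29.98 mm); the cylinder at (5.5, 13) does not reach this height (z outside [-0.5, 2.5]); Subtracting the remaining from the first: none of the subtracted shapes is present at this height, so the r=5 sphere is unchanged — boundary = 29.98 mm. So its perimeter = 29.98 mm. Layer 33 (z = 6.6): the r=5 sphere slices to a regular 6-gon of circumradius 4.737 (√(r²−h²) with h=1.6 from center) (perimeter = 2·6·4.737·sin(180°/6) = 28.42 mm); the cylinder at (5.5, 13) does not reach this height (z outside [-0.5, 2.5]); After the difference (first − rest): none of the subtracted shapes is present at this height, so the r=5 sphere is unchanged — boundary = 28.42 mm. So its perimeter = 28.42 mm. Layer 26 is larger (29.98 vs 28.42 mm).

layer 26 (z = 5.2 mm)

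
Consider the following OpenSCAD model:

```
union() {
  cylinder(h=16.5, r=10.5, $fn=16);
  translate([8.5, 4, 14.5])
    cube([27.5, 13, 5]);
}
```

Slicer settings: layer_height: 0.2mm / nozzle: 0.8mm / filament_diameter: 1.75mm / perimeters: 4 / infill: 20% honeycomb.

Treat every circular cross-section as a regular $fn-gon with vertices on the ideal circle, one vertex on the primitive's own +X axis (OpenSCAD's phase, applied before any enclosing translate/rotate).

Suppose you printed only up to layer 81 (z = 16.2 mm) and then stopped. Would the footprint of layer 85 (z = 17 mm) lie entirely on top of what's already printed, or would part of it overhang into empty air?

Compare the two slices. At z = 16.2: the cylinder: section is a regular 16-gon, circumradius r=10.5 (area = (16/2)·10.500²·sin(360°/16) = 337.53 mm²); the cube at (8.5, 4) (footprint 27.5×13) is included at this height (area 357.50 mm²); Combining (union): the regions partially overlap — summed areas 695.03 mm² minus the doubly-counted overlap 1.10 mm² gives 693.93 mm² — area = 693.93 mm². At z = 17: the cylinder is absent (z outside [0, 16.5]); the cube at (8.5, 4) is present — its section is the full 27.5×13 rectangle (area 357.50 mm²); Taking the union: only the 27.5×13 cube at (8.5, 4) is present, so the union is just that shape — area = 357.50 mm². Checking containment: the cross-section at z = 17 is a subset of the cross-section at z = 16.2.

entirely on top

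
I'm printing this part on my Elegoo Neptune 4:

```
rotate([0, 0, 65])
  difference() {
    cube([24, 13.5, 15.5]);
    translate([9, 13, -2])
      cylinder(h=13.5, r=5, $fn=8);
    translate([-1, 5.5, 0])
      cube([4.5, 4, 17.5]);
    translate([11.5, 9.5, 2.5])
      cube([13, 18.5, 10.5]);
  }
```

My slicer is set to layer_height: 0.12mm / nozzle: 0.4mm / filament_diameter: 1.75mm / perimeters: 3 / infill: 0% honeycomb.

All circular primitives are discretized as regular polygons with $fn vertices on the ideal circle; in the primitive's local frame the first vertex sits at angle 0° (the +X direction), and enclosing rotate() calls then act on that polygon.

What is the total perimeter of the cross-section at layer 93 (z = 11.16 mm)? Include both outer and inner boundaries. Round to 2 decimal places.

At z = 11.16 mm: the cube is present — its section is the full 24×13.5 rectangle (perimeter 75.00 mm); the r=5 cylinder at (9, 13) gives a regular 8-gon of circumradius 5 (constant along its height) (perimeter = 2·8·5.000·sin(180°/8) = 30.61 mm); the cube at (-1, 5.5) (footprint 4.5×4) is included at this height (perimeter 17.00 mm); the cube at (11.5, 9.5) (footprint 13×18.5) is included at this height (perimeter 63.00 mm); After the difference (first − rest): starting from the 24×13.5 cube, the r=5 cylinder at (9, 13) partially overlaps it — only the 40.25 mm² overlap (of its 70.71 mm²) is removed, clipping the outline; the 4.5×4 cube at (-1, 5.5) partially overlaps it — only the 14.00 mm² overlap (of its 18.00 mm²) is removed, clipping the outline; the 13×18.5 cube at (11.5, 9.5) partially overlaps it — only the 42.59 mm² overlap (of its 240.50 mm²) is removed, clipping the outline — boundary = 81.72 mm; (whole slice rotated 65° about Z — lengths, areas and connectivity unchanged). Overall, the cross-section is a single solid region. Total boundary length (outer) = 81.72 mm.

81.72 mm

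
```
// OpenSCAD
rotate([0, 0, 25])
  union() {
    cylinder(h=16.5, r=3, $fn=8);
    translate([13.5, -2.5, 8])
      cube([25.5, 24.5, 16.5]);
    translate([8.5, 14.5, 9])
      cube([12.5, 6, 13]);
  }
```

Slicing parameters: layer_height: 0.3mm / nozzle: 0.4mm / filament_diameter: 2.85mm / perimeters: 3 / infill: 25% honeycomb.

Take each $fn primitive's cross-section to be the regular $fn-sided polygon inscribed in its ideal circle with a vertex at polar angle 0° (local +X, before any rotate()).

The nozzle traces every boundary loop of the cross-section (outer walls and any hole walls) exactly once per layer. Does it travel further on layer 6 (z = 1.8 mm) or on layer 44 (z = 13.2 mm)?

layer 44 (z = 13.2 mm)

Layer 6 (z = 1.8): the r=3 cylinder contributes a regular 8-gon of circumradius 3 (perimeter = 2·8·3.000·sin(180°/8) = 18.37 mm); the cube at (13.5, -2.5) is not intersected at this z (z outside [8, 24.5]); the cube at (8.5, 14.5) is not intersected at this z (z outside [9, 22]); Merging all regions: only the r=3 cylinder is present, so the union is just that shape — boundary = 18.37 mm; (rotated 25° about Z; rotation is an isometry so areas/perimeters/island counts are preserved). So its perimeter = 18.37 mm. Layer 44 (z = 13.2): the r=3 cylinder contributes a regular 8-gon of circumradius 3 (perimeter = 2·8·3.000·sin(180°/8) = 18.37 mm); the cube at (13.5, -2.5) is present — its section is the full 25.5×24.5 rectangle (perimeter 100.00 mm); the cube at (8.5, 14.5) (footprint 12.5×6) is included at this height (perimeter 37.00 mm); Merging all regions: the regions partially overlap (shared area 45.00 mm²), so the edge portions inside another operand are dropped and the merged outline is re-measured after clipping — boundary = 128.37 mm; (whole slice rotated 25° about Z — lengths, areas and connectivity unchanged). So its perimeter = 128.37 mm. Layer 44 is larger (128.37 vs 18.37 mm).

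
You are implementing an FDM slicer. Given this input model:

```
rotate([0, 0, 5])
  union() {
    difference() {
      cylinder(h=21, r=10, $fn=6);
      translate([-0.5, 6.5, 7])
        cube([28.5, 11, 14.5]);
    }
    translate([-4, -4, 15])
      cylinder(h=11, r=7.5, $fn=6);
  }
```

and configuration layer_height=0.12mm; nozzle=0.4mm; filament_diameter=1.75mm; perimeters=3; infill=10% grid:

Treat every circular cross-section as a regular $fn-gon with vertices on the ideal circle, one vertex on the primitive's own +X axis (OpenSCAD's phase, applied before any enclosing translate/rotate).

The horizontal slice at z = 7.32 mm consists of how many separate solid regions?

1

At z = 7.32 mm: the r=10 cylinder contributes a regular 6-gon of circumradius 10; the cube at (-0.5, 6.5) (footprint 28.5×11) is included at this height; Taking the first minus the rest: starting from the r=10 cylinder, the 28.5×11 cube at (-0.5, 6.5) partially overlaps it — only the 13.23 mm² overlap (of its 313.50 mm²) is removed, clipping the outline — 1 connected region; the cylinder at (-4, -4) is absent (z outside [15, 26]); Taking the union: only the result so far is present, so the union is just that shape — 1 connected region; (rotated 5° about Z; rotation is an isometry so areas/perimeters/island counts are preserved). The result has 1 disconnected region.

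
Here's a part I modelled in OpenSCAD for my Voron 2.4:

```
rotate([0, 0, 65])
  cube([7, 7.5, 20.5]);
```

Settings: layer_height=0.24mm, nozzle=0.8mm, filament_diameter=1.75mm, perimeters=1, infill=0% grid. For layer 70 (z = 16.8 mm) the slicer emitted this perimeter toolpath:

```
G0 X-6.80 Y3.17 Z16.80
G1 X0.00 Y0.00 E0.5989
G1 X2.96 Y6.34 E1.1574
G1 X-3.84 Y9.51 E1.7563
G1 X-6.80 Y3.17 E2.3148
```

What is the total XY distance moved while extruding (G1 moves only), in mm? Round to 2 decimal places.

29.00 mm

Sum the Euclidean lengths of each G1 segment: total = 29.00 mm.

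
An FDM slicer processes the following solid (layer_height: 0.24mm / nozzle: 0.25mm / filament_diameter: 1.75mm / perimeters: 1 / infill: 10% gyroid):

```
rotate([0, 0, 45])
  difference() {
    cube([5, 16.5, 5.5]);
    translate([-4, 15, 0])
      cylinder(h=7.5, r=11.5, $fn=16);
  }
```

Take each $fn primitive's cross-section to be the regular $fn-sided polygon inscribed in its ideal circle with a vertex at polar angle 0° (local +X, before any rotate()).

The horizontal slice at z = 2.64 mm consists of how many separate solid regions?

At z = 2.64 mm: the cube is present — its section is the full 5×16.5 rectangle; the r=11.5 cylinder at (-4, 15) gives a regular 16-gon of circumradius 11.5 (constant along its height); After the difference (first − rest): starting from the 5×16.5 cube, the r=11.5 cylinder at (-4, 15) partially overlaps it — only the 53.26 mm² overlap (of its 404.88 mm²) is removed, clipping the outline — 1 connected region; (whole slice rotated 45° about Z — lengths, areas and connectivity unchanged). The result has 1 disconnected region.

1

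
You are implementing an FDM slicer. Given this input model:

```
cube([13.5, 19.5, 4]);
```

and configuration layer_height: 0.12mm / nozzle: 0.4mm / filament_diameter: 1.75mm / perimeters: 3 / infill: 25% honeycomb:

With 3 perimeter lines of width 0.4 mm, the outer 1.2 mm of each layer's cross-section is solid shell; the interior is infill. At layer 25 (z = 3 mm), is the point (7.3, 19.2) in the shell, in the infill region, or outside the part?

At z = 3 mm: the cube is present — its section is the full 13.5×19.5 rectangle. Overall, the cross-section is a single solid region. The nearest boundary edge runs (13.50, 19.50)→(0.00, 19.50); distance from the point to it = 0.30 mm. The point is inside the cross-section, 0.30 mm from the nearest boundary — within the 1.2 mm shell band (3 × 0.4).

shell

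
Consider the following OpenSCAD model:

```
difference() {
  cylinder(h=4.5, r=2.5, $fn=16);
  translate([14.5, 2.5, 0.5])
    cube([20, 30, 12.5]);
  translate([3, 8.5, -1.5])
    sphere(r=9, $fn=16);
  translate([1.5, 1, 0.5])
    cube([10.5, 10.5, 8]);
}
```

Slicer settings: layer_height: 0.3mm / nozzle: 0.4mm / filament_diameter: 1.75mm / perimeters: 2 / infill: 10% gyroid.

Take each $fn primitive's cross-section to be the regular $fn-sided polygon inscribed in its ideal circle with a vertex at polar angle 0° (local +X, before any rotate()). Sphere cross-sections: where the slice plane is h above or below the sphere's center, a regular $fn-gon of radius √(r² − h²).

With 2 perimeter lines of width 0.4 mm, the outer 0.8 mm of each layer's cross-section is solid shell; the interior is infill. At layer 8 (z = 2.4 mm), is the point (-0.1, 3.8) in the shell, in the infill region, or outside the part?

outside

At z = 2.4 mm: the cylinder: section is a regular 16-gon, circumradius r=2.5; the cube at (14.5, 2.5) is present — its section is the full 20×30 rectangle; the sphere at (3, 8.5): section is a regular 16-gon, circumradius = √(r²−h²) = √(9²−3.9²) = 8.111; the cube at (1.5, 1) (footprint 10.5×10.5) is included at this height; Taking the first minus the rest: starting from the r=2.5 cylinder, the 20×30 cube at (14.5, 2.5) misses the remaining region (no effect); the r=9 sphere at (3, 8.5) partially overlaps it — only the 4.26 mm² overlap (of its 201.41 mm²) is removed, clipping the outline; the 10.5×10.5 cube at (1.5, 1) misses the remaining region (no effect) — 1 connected region. Overall, the cross-section is a single solid region. The nearest boundary edge runs (-1.51, 1.94)→(-0.10, 1.01); distance from the point to it = 2.33 mm. The point is not inside any of the regions above, so it lies outside the cross-section (2.33 mm from the nearest boundary).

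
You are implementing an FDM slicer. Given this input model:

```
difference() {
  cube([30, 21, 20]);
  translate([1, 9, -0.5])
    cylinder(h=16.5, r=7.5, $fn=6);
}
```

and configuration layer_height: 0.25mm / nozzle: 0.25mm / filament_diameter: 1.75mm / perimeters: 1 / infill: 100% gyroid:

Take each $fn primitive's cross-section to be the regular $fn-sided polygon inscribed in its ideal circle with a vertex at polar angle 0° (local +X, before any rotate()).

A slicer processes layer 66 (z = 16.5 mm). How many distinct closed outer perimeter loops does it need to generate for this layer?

1

At z = 16.5 mm: the cube is present — its section is the full 30×21 rectangle; the cylinder at (1, 9) is absent (z outside [-0.5, 16]); Subtracting the remaining from the first: none of the subtracted shapes is present at this height, so the 30×21 cube is unchanged — 1 connected region. The result has 1 disconnected region.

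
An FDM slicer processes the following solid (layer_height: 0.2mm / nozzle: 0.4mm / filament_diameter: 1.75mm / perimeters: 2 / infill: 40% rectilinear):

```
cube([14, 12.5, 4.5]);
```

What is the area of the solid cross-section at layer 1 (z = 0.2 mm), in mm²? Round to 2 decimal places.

At z = 0.2 mm: the cube (footprint 14×12.5) is included at this height (area 175.00 mm²). Overall, the cross-section is a single solid region. Net area = 175.00 mm².

175.00 mm²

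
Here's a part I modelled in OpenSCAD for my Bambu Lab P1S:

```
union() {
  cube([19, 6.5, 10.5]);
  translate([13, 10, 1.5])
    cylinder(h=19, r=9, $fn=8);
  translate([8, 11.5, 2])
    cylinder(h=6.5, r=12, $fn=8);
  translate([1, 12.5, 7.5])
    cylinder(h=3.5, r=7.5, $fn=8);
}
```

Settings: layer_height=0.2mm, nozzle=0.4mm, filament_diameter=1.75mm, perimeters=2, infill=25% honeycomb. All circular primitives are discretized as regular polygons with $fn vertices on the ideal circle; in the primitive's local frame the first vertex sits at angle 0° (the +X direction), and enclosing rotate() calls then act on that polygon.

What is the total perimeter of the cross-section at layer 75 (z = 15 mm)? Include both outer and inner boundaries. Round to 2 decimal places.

At z = 15 mm: the cube is absent (z outside [0, 10.5]); the cylinder at (13, 10): section is a regular 8-gon, circumradius r=9 (perimeter = 2·8·9.000·sin(180°/8) = 55.11 mm); the cylinder at (8, 11.5) does not reach this height (z outside [2, 8.5]); the cylinder at (1, 12.5) is absent (z outside [7.5, 11]); Merging all regions: only the r=9 cylinder at (13, 10) is present, so the union is just that shape — boundary = 55.11 mm. Overall, the cross-section is a single solid region. Total boundary length (outer) = 55.11 mm.

55.11 mm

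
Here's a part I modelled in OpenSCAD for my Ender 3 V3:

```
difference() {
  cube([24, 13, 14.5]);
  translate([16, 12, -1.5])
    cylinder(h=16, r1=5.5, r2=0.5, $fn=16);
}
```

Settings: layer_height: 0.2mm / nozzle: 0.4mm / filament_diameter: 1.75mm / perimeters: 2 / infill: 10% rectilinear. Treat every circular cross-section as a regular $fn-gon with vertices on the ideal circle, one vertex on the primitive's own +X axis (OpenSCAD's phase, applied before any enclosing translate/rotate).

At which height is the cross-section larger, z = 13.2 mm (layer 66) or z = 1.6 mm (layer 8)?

Layer 66 (z = 13.2): the cube is present — its section is the full 24×13 rectangle (area 312.00 mm²); the cone at (16, 12): at t=0.919 of its height the radius interpolates to r₁+(r₂−r₁)t = 0.906, giving a regular 16-gon of that circumradius (area = (16/2)·0.906²·sin(360°/16) = 2.51 mm²); Subtracting the remaining from the first: starting from the 24×13 cube (312.00 mm²), the cone at (16, 12) lies wholly inside it (removes its full 2.51 mm² and its 5.66 mm outline becomes a hole wall) — area = 309.49 mm². So its area = 309.49 mm². Layer 8 (z = 1.6): the cube (footprint 24×13) is included at this height (area 312.00 mm²); the cone at (16, 12) contributes a regular 16-gon of circumradius 4.531 (interpolated between r1=5.5 and r2=0.5 at t=0.194) (area = (16/2)·4.531²·sin(360°/16) = 62.86 mm²); Taking the first minus the rest: starting from the 24×13 cube (312.00 mm²), the cone at (16, 12) partially overlaps it — only the 40.29 mm² overlap (of its 62.86 mm²) is removed, clipping the outline — area = 271.71 mm². So its area = 271.71 mm². Layer 66 is larger (309.49 vs 271.71 mm²).

layer 66 (z = 13.2 mm)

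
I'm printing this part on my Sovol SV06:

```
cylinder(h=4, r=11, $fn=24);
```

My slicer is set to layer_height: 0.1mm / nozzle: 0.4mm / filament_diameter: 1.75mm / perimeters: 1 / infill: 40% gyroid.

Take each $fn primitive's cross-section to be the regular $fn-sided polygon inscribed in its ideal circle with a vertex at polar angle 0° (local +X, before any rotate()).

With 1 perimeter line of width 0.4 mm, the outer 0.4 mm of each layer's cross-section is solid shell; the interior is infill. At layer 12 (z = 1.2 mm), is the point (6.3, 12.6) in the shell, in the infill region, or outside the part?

At z = 1.2 mm: the r=11 cylinder gives a regular 24-gon of circumradius 11 (constant along its height). Overall, the cross-section is a single solid region. The nearest boundary edge runs (5.50, 9.53)→(2.85, 10.63); distance from the point to it = 3.15 mm. The point is not inside any of the regions above, so it lies outside the cross-section (3.15 mm from the nearest boundary).

outside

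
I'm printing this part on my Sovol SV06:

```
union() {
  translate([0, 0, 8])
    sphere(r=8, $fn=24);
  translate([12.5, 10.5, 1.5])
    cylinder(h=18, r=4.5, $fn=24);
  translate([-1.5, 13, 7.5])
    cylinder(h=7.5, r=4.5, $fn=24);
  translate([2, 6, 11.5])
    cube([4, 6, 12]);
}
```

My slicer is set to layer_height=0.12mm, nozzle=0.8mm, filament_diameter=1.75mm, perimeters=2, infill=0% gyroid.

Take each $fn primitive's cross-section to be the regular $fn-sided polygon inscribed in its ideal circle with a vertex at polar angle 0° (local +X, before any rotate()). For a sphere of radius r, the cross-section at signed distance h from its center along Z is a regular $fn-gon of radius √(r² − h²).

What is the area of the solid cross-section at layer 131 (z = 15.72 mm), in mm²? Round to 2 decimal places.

At z = 15.72 mm: the sphere: section is a regular 24-gon, circumradius = √(r²−h²) = √(8²−7.72²) = 2.098 (area = (24/2)·2.098²·sin(360°/24) = 13.67 mm²); the cylinder at (12.5, 10.5): section is a regular 24-gon, circumradius r=4.5 (area = (24/2)·4.500²·sin(360°/24) = 62.89 mm²); the cylinder at (-1.5, 13) does not reach this height (z outside [7.5, 15]); the 4×6 cube at (2, 6) contributes its full rectangle (area 24.00 mm²); Merging all regions: the 3 present regions are separate (no shared area or edge), so areas and boundary lengths simply add and each stays a separate island — area = 100.56 mm². Overall, the cross-section has 3 separate islands. Net area = 100.56 mm².

100.56 mm²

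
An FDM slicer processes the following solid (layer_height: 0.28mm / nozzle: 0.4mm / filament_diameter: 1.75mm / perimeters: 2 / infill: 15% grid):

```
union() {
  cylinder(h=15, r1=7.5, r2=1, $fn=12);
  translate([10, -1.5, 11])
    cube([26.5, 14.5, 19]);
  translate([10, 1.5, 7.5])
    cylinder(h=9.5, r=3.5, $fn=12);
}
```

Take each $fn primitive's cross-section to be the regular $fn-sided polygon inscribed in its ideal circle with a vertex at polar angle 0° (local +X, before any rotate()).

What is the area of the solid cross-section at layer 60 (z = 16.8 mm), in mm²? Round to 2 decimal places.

403.09 mm²

At z = 16.8 mm: the cone is not intersected at this z (z outside [0, 15]); the 26.5×14.5 cube at (10, -1.5) contributes its full rectangle (area 384.25 mm²); the r=3.5 cylinder at (10, 1.5) contributes a regular 12-gon of circumradius 3.5 (area = (12/2)·3.500²·sin(360°/12) = 36.75 mm²); Taking the union: the regions partially overlap — summed areas 421.00 mm² minus the doubly-counted overlap 17.91 mm² gives 403.09 mm² — area = 403.09 mm². Overall, the cross-section is a single solid region. Net area = 403.09 mm².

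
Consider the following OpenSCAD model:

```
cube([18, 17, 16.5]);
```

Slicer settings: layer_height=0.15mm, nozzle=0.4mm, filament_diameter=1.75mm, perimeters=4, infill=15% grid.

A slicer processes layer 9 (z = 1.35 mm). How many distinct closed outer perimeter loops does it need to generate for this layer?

At z = 1.35 mm: the cube is present — its section is the full 18×17 rectangle. The result has 1 disconnected region.

1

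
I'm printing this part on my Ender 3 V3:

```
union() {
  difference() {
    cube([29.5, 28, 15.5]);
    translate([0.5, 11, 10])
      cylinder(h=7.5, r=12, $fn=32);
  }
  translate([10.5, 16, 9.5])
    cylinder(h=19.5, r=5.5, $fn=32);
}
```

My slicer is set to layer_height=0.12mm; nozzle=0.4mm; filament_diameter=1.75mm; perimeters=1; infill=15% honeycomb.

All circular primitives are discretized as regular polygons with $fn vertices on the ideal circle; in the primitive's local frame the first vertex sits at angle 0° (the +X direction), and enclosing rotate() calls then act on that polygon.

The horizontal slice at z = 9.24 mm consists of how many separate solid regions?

1

At z = 9.24 mm: the cube is present — its section is the full 29.5×28 rectangle; the cylinder at (0.5, 11) does not reach this height (z outside [10, 17.5]); Taking the first minus the rest: none of the subtracted shapes is present at this height, so the 29.5×28 cube is unchanged — 1 connected region; the cylinder at (10.5, 16) does not reach this height (z outside [9.5, 29]); Taking the union: only that combined region is present, so the union is just that shape — 1 connected region. The result has 1 disconnected region.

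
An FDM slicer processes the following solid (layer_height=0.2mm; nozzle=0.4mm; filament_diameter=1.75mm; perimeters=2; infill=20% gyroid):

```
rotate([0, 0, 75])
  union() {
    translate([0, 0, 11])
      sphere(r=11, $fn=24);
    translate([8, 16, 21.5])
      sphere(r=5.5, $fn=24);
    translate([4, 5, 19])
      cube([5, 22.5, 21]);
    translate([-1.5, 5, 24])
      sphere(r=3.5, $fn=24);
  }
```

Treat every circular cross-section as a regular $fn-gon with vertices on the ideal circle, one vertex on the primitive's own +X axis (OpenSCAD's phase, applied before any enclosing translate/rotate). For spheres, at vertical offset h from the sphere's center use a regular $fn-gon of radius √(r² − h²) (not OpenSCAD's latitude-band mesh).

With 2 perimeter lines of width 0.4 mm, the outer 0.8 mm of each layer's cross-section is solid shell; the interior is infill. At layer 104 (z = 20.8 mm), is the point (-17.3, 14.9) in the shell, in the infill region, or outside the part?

shell

At z = 20.8 mm: the sphere: section is a regular 24-gon, circumradius = √(r²−h²) = √(11²−9.8²) = 4.996; the sphere at (8, 16): section is a regular 24-gon, circumradius = √(r²−h²) = √(5.5²−0.7²) = 5.455; the cube at (4, 5) is present — its section is the full 5×22.5 rectangle; the sphere at (-1.5, 5): section is a regular 24-gon, circumradius = √(r²−h²) = √(3.5²−3.2²) = 1.418; Taking the union: the regions partially overlap (shared area 52.08 mm²), so overlapping operands fuse into one piece — 2 connected regions; (whole slice rotated 75° about Z — lengths, areas and connectivity unchanged). Overall, the cross-section has 2 separate islands. Undo the 75° rotation: the query point maps to (9.915, 20.567) in the un-rotated model frame. The nearest boundary edge runs (9.41, 21.27)→(10.73, 20.72); distance from the point to it = 0.46 mm. (Shell/infill is judged within the island containing the point — the largest one.) The point is inside the cross-section, 0.46 mm from the nearest boundary — within the 0.8 mm shell band (2 × 0.4).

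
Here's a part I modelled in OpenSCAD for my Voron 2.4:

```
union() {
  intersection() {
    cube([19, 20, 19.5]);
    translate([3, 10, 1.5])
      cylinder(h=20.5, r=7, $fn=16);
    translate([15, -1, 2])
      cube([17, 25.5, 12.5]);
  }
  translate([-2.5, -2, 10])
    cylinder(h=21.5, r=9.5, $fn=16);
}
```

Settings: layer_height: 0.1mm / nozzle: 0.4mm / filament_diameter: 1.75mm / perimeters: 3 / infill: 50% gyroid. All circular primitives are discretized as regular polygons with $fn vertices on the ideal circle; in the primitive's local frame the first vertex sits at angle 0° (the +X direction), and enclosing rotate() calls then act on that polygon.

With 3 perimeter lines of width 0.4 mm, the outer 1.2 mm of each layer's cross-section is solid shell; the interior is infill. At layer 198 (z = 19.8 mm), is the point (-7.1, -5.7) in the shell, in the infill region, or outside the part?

At z = 19.8 mm: the cube does not reach this height (z outside [0, 19.5]); the cylinder at (3, 10): section is a regular 16-gon, circumradius r=7; the cube at (15, -1) does not reach this height (z outside [2, 14.5]); Keeping only the common overlap: at least one operand is absent at this height, so nothing remains; the r=9.5 cylinder at (-2.5, -2) contributes a regular 16-gon of circumradius 9.5; Taking the union: only the r=9.5 cylinder at (-2.5, -2) is present, so the union is just that shape — 1 connected region. Overall, the cross-section is a single solid region. The nearest boundary edge runs (-11.28, -5.64)→(-9.22, -8.72); distance from the point to it = 3.44 mm. The point is inside the cross-section and 3.44 mm from the nearest boundary — more than the 1.2 mm shell width (3 × 0.4), so it's in the infill interior.

infill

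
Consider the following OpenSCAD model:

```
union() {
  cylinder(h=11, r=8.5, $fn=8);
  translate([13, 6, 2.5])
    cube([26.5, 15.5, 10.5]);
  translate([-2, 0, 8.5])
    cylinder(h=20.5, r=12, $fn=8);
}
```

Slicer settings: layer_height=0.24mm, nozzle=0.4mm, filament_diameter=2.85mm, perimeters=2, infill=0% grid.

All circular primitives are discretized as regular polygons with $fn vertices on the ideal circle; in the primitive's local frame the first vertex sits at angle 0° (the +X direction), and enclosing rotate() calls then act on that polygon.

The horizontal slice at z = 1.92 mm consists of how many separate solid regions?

At z = 1.92 mm: the cylinder: section is a regular 8-gon, circumradius r=8.5; the cube at (13, 6) does not reach this height (z outside [2.5, 13]); the cylinder at (-2, 0) is absent (z outside [8.5, 29]); Merging all regions: only the r=8.5 cylinder is present, so the union is just that shape — 1 connected region. The result has 1 disconnected region.

1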